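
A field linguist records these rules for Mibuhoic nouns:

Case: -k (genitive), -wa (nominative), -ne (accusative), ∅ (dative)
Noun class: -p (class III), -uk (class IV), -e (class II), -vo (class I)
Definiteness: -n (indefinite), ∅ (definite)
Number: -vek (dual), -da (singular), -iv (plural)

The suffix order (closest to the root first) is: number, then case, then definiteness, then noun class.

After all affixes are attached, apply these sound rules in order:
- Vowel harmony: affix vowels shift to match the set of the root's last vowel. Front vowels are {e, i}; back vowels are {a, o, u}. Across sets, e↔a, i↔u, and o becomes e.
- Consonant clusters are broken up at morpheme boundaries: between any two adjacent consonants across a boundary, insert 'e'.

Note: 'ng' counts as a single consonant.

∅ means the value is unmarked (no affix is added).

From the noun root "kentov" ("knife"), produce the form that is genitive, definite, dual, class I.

Attach number dual -vek → kentovvek.
Attach case genitive -k → kentovvekk.
definiteness = definite: zero marking, form stays kentovvekk.
Attach noun class class I -vo → kentovvekkvo.
Apply vowel harmony: kentovvekkvo → kentovvakkvo.
Apply epenthesis: kentovvakkvo → kentovevakekevo.

kentovevakekevo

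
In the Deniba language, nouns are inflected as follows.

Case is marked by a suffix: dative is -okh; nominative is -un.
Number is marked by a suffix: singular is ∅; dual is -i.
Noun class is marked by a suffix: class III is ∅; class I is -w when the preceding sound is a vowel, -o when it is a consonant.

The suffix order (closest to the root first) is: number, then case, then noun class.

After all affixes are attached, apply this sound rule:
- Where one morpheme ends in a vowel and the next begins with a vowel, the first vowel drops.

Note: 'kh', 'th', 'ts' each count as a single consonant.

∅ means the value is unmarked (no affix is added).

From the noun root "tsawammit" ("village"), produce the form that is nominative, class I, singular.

number = singular: zero marking, form stays tsawammit.
Attach case nominative -un → tsawammitun.
Attach noun class class I -o (after consonant 'n') → tsawammituno.
Vowel deletion: no change.

tsawammituno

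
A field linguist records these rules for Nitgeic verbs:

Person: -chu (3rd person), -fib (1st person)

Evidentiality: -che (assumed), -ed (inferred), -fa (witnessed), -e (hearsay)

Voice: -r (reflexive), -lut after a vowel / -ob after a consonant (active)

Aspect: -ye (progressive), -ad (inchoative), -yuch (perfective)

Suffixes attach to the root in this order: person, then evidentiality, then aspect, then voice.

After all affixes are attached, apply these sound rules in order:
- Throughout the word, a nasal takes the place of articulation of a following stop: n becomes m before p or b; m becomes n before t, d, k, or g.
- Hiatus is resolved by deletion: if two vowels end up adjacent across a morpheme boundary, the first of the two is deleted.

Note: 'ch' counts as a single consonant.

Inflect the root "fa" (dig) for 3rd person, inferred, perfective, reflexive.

fachedyuchr

Attach person 3rd person -chu → fachu.
Attach evidentiality inferred -ed → fachued.
Attach aspect perfective -yuch → fachuedyuch.
Attach voice reflexive -r → fachuedyuchr.
Nasal assimilation: no change.
Apply vowel deletion: fachuedyuchr → fachedyuchr.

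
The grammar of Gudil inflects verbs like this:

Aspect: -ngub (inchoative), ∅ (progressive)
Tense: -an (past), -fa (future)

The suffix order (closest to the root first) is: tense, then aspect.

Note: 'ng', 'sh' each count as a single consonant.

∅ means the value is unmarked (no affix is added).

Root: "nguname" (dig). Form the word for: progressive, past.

Attach tense past -an → ngunamean.
aspect = progressive: zero marking, form stays ngunamean.

ngunamean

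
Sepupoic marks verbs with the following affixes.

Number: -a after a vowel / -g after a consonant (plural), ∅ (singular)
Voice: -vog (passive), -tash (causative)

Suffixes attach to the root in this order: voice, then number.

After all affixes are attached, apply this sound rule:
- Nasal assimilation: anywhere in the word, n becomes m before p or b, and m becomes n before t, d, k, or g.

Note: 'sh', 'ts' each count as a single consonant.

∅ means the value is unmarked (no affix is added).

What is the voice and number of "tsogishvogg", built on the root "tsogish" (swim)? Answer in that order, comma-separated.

passive, plural

Segment: tsogish-vog-g.
voice: -vog → passive.
number: -a/g → plural.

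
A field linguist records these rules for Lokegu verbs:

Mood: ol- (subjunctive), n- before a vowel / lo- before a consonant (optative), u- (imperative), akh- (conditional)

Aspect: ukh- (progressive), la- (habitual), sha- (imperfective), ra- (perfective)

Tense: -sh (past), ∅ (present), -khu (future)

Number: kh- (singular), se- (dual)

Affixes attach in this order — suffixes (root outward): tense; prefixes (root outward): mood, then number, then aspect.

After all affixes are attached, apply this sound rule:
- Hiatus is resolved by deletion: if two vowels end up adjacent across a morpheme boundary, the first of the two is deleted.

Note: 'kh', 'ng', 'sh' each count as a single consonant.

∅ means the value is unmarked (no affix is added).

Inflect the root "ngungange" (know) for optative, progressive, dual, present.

ukhselongungange

tense = present: zero marking, form stays ngungange.
Attach mood optative lo- (before consonant 'ng') → longungange.
Attach number dual se- → selongungange.
Attach aspect progressive ukh- → ukhselongungange.
Vowel deletion: no change.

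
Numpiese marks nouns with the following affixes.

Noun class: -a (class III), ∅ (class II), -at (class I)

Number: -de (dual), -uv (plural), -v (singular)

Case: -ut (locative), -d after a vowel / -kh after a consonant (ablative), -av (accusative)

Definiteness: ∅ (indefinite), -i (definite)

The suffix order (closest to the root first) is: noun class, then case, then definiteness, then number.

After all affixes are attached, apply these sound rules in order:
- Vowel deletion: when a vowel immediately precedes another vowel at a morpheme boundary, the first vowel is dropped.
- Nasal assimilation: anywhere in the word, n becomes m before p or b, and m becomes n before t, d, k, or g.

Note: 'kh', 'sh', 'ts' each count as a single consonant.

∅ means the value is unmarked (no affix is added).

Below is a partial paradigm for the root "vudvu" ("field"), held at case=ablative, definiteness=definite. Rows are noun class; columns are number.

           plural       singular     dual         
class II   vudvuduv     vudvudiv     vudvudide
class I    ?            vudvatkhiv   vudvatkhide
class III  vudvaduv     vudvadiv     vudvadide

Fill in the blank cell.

Attach noun class class I -at → vudvuat.
Attach case ablative -kh (after consonant 't') → vudvuatkh.
Attach definiteness definite -i → vudvuatkhi.
Attach number plural -uv → vudvuatkhiuv.
Apply vowel deletion: vudvuatkhiuv → vudvatkhuv.
Nasal assimilation: no change.

vudvatkhuv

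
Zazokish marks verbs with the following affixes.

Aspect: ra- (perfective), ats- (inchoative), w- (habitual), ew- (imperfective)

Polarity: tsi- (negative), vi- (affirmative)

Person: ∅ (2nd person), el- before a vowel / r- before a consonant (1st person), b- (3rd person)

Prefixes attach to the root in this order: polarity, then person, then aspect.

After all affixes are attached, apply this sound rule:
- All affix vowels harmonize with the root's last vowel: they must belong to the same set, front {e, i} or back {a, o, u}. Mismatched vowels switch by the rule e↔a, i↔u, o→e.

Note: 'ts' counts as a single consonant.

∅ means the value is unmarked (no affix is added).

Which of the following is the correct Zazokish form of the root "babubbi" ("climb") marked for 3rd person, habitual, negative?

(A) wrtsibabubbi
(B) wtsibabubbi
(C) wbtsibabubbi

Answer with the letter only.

Attach polarity negative tsi- → tsibabubbi.
Attach person 3rd person b- → btsibabubbi.
Attach aspect habitual w- → wbtsibabubbi.
Vowel harmony: no change.
So the correct form is wbtsibabubbi, option (C).
(A) wrtsibabubbi is wrong: it uses 1st person instead of 3rd person for person.
(B) wtsibabubbi is wrong: it uses 2nd person instead of 3rd person for person.

C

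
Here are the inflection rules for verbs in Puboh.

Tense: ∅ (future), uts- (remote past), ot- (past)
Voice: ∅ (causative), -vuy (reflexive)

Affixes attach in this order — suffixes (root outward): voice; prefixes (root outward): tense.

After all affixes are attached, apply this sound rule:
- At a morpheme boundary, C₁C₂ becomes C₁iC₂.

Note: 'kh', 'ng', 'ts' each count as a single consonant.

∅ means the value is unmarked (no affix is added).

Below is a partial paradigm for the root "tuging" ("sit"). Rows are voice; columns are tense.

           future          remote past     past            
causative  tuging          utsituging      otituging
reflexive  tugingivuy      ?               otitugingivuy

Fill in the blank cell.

utsitugingivuy

Attach tense remote past uts- → utstuging.
Attach voice reflexive -vuy → utstugingvuy.
Apply epenthesis: utstugingvuy → utsitugingivuy.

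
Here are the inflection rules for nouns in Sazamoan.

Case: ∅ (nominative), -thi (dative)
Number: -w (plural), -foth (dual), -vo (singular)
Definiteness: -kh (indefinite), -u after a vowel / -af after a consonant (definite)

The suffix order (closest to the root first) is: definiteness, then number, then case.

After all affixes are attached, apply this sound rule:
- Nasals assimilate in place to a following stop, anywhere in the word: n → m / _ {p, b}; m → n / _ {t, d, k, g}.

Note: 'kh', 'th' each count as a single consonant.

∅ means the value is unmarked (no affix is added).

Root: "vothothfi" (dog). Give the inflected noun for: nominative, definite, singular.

Attach definiteness definite -u (after vowel 'i') → vothothfiu.
Attach number singular -vo → vothothfiuvo.
case = nominative: zero marking, form stays vothothfiuvo.
Nasal assimilation: no change.

vothothfiuvo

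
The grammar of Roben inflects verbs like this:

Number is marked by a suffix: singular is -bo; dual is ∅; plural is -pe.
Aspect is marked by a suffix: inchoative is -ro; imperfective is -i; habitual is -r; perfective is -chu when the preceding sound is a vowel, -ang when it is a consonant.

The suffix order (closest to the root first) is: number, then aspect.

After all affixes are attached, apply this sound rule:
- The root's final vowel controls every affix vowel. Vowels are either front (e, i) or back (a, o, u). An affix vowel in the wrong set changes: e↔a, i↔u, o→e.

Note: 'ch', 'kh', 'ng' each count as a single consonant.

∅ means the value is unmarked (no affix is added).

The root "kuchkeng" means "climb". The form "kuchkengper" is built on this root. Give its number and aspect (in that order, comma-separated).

Segment: kuchkeng-pe-r.
number: -pe → plural.
aspect: -r → habitual.

plural, habitual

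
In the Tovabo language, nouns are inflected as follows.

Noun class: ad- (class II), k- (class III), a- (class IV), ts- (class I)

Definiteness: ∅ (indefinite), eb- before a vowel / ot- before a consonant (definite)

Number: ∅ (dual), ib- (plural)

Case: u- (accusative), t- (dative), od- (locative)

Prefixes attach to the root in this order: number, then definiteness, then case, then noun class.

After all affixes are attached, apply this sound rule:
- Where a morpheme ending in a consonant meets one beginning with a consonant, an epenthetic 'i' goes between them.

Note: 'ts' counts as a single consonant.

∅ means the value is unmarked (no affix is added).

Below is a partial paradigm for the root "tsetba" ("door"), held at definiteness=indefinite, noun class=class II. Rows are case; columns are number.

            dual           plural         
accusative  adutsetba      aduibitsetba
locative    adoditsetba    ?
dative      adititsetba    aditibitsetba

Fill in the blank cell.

Attach number plural ib- → ibtsetba.
definiteness = indefinite: zero marking, form stays ibtsetba.
Attach case locative od- → odibtsetba.
Attach noun class class II ad- → adodibtsetba.
Apply epenthesis: adodibtsetba → adodibitsetba.

adodibitsetba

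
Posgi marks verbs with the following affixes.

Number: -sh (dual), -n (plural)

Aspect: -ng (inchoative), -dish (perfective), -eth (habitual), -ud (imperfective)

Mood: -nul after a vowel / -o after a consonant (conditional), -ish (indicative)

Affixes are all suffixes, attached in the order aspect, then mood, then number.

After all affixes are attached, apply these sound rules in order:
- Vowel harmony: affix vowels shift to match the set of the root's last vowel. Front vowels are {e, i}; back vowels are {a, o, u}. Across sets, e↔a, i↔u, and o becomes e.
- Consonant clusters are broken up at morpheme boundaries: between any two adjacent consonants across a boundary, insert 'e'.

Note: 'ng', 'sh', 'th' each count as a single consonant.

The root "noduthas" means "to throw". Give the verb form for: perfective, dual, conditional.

noduthasedushosh

Attach aspect perfective -dish → noduthasdish.
Attach mood conditional -o (after consonant 'sh') → noduthasdisho.
Attach number dual -sh → noduthasdishosh.
Apply vowel harmony: noduthasdishosh → noduthasdushosh.
Apply epenthesis: noduthasdushosh → noduthasedushosh.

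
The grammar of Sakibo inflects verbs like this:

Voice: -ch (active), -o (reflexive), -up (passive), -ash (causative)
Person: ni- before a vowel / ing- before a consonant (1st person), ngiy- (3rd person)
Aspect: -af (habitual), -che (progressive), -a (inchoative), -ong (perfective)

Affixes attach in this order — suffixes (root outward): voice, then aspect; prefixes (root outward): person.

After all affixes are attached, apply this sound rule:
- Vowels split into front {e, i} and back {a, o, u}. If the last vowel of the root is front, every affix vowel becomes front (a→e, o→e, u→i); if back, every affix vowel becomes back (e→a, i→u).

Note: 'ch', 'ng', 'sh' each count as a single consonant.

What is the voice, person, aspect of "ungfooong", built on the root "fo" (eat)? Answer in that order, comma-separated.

reflexive, 1st person, perfective

Segment: ing-fo-o-ong.
voice: -o → reflexive.
person: ni/ing- → 1st person.
aspect: -ong → perfective.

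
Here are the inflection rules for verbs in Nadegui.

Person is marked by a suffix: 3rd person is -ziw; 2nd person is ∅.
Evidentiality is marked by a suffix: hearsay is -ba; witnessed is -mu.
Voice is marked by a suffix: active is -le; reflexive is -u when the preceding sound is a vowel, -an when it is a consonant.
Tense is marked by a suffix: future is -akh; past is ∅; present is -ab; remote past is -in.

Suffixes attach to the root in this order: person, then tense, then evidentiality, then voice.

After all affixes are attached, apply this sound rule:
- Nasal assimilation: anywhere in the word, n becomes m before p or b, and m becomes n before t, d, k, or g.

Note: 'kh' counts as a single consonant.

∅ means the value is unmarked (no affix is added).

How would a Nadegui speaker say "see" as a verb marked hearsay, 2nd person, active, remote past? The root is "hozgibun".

hozgibunimbale

person = 2nd person: zero marking, form stays hozgibun.
Attach tense remote past -in → hozgibunin.
Attach evidentiality hearsay -ba → hozgibuninba.
Attach voice active -le → hozgibuninbale.
Apply nasal assimilation: hozgibuninbale → hozgibunimbale.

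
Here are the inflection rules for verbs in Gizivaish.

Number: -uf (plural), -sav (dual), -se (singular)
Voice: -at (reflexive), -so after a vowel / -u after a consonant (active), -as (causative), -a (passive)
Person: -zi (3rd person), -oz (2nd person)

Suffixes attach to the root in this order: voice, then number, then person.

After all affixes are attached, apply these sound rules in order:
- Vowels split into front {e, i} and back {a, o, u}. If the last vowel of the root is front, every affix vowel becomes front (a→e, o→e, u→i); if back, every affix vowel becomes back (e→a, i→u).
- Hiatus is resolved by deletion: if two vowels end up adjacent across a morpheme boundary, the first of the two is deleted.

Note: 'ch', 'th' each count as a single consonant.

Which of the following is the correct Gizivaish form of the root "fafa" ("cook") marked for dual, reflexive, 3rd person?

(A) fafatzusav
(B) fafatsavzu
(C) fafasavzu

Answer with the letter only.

B

Attach voice reflexive -at → fafaat.
Attach number dual -sav → fafaatsav.
Attach person 3rd person -zi → fafaatsavzi.
Apply vowel harmony: fafaatsavzi → fafaatsavzu.
Apply vowel deletion: fafaatsavzu → fafatsavzu.
So the correct form is fafatsavzu, option (B).
(C) fafasavzu is wrong: it uses passive instead of reflexive for voice.
(A) fafatzusav is wrong: it has the affixes in the wrong order.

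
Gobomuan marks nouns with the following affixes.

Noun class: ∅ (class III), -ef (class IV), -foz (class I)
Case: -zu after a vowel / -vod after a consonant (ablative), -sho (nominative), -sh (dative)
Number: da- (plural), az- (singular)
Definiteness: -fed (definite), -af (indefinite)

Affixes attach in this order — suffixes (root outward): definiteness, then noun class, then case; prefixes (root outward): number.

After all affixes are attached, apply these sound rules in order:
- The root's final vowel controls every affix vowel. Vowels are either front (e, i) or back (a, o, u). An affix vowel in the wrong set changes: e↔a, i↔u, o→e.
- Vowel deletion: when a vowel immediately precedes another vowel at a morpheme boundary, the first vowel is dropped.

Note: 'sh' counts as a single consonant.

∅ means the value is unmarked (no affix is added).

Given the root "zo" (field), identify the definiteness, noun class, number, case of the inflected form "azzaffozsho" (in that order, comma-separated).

Segment: az-zo-af-foz-sho.
definiteness: -af → indefinite.
noun class: -foz → class I.
number: az- → singular.
case: -sho → nominative.

indefinite, class I, singular, nominative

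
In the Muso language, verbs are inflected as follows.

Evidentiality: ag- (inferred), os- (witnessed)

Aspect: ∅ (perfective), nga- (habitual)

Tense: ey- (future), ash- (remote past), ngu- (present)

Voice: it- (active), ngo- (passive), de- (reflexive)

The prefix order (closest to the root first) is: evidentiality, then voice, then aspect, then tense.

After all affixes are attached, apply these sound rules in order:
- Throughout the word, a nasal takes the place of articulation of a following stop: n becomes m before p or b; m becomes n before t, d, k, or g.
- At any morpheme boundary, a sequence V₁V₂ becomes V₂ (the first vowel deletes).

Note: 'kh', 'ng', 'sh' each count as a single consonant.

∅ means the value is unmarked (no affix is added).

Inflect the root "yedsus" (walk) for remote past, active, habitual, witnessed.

ashngitosyedsus

Attach evidentiality witnessed os- → osyedsus.
Attach voice active it- → itosyedsus.
Attach aspect habitual nga- → ngaitosyedsus.
Attach tense remote past ash- → ashngaitosyedsus.
Nasal assimilation: no change.
Apply vowel deletion: ashngaitosyedsus → ashngitosyedsus.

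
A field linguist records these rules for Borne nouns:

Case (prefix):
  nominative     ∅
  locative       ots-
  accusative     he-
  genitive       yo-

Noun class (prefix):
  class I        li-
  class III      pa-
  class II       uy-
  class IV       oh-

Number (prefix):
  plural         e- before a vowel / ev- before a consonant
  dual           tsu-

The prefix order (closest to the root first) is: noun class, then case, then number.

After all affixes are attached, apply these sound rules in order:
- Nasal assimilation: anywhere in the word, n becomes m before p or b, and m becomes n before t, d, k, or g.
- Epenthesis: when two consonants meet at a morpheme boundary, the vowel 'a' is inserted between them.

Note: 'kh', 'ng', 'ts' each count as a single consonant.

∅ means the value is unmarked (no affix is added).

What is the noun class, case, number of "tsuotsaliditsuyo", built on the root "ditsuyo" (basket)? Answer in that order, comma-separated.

class I, locative, dual

Segment: tsu-ots-li-ditsuyo.
noun class: li- → class I.
case: ots- → locative.
number: tsu- → dual.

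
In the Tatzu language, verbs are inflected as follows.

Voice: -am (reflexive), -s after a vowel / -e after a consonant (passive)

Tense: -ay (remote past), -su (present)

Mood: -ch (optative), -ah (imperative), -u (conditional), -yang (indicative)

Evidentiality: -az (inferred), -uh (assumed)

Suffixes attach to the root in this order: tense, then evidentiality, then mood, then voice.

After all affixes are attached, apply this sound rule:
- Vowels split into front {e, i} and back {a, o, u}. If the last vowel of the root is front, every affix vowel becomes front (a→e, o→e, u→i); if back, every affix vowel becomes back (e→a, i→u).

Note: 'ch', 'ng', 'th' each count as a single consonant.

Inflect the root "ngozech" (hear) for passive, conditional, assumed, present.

ngozechsiihis

Attach tense present -su → ngozechsu.
Attach evidentiality assumed -uh → ngozechsuuh.
Attach mood conditional -u → ngozechsuuhu.
Attach voice passive -s (after vowel 'u') → ngozechsuuhus.
Apply vowel harmony: ngozechsuuhus → ngozechsiihis.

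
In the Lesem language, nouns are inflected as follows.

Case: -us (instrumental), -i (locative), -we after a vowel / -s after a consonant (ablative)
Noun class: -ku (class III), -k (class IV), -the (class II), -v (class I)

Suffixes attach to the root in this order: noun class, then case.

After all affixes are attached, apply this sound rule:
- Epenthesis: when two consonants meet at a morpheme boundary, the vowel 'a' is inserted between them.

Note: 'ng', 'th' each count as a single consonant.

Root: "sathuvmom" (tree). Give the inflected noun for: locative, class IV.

sathuvmomaki

Attach noun class class IV -k → sathuvmomk.
Attach case locative -i → sathuvmomki.
Apply epenthesis: sathuvmomki → sathuvmomaki.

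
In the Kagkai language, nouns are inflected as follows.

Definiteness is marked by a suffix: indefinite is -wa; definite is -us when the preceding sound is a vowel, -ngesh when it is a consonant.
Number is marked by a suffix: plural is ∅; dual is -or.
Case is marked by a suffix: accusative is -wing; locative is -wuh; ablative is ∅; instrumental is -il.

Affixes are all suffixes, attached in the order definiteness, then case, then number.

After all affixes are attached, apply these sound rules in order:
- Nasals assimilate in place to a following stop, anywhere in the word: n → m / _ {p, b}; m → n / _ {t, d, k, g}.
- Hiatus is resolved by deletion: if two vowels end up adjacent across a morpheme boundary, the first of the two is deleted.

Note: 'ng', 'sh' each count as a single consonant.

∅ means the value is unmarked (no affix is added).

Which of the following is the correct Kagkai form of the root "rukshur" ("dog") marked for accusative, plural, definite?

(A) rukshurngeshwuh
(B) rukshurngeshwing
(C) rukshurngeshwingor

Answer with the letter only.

Attach definiteness definite -ngesh (after consonant 'r') → rukshurngesh.
Attach case accusative -wing → rukshurngeshwing.
number = plural: zero marking, form stays rukshurngeshwing.
Nasal assimilation: no change.
Vowel deletion: no change.
So the correct form is rukshurngeshwing, option (B).
(C) rukshurngeshwingor is wrong: it uses dual instead of plural for number.
(A) rukshurngeshwuh is wrong: it uses locative instead of accusative for case.

B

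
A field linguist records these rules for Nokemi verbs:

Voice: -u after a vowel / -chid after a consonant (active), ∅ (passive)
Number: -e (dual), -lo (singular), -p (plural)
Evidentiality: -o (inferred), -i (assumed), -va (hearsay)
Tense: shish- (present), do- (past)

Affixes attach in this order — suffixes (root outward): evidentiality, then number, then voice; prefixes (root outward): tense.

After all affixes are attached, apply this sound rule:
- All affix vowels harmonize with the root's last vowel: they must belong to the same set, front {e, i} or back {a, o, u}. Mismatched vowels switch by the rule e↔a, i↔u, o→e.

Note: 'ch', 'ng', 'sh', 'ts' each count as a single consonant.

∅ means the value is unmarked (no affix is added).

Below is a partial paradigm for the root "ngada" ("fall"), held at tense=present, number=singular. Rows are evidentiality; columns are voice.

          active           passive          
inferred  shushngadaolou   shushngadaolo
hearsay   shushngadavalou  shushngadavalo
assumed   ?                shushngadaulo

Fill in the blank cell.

Attach tense present shish- → shishngada.
Attach evidentiality assumed -i → shishngadai.
Attach number singular -lo → shishngadailo.
Attach voice active -u (after vowel 'o') → shishngadailou.
Apply vowel harmony: shishngadailou → shushngadaulou.

shushngadaulou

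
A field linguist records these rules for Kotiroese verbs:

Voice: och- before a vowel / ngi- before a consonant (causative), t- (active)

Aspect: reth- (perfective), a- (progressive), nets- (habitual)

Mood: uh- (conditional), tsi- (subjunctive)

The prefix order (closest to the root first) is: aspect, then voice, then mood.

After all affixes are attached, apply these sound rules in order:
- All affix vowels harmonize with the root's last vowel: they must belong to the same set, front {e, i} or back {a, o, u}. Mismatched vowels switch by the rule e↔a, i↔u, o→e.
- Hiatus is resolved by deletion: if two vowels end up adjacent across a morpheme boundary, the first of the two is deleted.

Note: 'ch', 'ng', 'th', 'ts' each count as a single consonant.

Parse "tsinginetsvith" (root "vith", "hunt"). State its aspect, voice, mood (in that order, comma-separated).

habitual, causative, subjunctive

Segment: tsi-ngi-nets-vith.
aspect: nets- → habitual.
voice: och/ngi- → causative.
mood: tsi- → subjunctive.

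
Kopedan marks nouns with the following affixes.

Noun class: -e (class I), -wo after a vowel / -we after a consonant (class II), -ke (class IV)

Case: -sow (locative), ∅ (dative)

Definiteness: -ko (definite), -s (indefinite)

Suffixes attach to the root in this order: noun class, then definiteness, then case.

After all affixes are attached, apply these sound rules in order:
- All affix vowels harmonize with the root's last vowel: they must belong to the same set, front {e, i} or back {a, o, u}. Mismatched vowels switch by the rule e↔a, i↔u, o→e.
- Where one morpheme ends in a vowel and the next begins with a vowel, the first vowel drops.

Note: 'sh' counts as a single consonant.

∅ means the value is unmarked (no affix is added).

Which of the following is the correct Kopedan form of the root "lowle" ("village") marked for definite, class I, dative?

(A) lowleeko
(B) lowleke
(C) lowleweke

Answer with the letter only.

B

Attach noun class class I -e → lowlee.
Attach definiteness definite -ko → lowleeko.
case = dative: zero marking, form stays lowleeko.
Apply vowel harmony: lowleeko → lowleeke.
Apply vowel deletion: lowleeke → lowleke.
So the correct form is lowleke, option (B).
(C) lowleweke is wrong: it uses class II instead of class I for noun class.
(A) lowleeko is wrong: it fails to apply the sound rule(s).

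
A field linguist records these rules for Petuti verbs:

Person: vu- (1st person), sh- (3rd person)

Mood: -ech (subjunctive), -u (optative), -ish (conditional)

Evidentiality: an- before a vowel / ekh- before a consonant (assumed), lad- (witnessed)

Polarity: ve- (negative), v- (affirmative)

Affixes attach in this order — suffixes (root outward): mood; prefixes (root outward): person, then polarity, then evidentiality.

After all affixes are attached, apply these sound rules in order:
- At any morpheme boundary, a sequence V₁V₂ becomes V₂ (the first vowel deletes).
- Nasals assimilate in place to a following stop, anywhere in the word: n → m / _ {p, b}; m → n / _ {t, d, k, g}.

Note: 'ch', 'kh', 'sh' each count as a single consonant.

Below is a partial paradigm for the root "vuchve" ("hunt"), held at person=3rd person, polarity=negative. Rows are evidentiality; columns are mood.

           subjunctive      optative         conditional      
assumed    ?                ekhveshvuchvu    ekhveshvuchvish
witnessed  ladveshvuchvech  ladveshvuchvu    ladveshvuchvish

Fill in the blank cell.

ekhveshvuchvech

Attach person 3rd person sh- → shvuchve.
Attach mood subjunctive -ech → shvuchveech.
Attach polarity negative ve- → veshvuchveech.
Attach evidentiality assumed ekh- (before consonant 'v') → ekhveshvuchveech.
Apply vowel deletion: ekhveshvuchveech → ekhveshvuchvech.
Nasal assimilation: no change.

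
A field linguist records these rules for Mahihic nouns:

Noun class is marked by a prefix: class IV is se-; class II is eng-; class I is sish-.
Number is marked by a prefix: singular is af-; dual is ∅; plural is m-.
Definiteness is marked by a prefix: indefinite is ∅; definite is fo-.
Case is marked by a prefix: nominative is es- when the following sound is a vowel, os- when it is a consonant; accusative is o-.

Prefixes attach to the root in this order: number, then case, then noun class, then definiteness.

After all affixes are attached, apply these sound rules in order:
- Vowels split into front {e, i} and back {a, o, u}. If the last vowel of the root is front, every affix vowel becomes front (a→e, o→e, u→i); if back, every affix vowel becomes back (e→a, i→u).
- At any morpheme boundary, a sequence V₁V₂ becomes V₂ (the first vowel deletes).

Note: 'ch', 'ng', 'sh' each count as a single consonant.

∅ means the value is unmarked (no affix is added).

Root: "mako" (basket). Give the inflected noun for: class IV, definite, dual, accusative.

fosomako

number = dual: zero marking, form stays mako.
Attach case accusative o- → omako.
Attach noun class class IV se- → seomako.
Attach definiteness definite fo- → foseomako.
Apply vowel harmony: foseomako → fosaomako.
Apply vowel deletion: fosaomako → fosomako.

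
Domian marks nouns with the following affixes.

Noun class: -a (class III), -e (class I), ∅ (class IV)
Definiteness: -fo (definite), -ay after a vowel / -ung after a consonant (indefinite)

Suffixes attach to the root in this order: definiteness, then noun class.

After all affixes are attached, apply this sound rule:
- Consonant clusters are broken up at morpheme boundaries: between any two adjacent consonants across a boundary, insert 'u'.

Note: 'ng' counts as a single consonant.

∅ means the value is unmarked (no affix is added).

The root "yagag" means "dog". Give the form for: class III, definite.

yagagufoa

Attach definiteness definite -fo → yagagfo.
Attach noun class class III -a → yagagfoa.
Apply epenthesis: yagagfoa → yagagufoa.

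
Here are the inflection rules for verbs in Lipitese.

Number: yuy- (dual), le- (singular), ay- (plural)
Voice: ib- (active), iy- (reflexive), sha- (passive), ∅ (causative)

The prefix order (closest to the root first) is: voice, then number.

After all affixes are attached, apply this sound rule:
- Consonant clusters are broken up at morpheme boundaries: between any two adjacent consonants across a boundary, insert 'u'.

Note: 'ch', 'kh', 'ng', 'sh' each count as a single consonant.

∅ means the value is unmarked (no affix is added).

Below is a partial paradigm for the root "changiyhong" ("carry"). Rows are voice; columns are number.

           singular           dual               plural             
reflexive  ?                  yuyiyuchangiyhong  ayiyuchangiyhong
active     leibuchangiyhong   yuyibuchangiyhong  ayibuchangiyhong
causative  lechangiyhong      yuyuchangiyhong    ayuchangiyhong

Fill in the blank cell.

Attach voice reflexive iy- → iychangiyhong.
Attach number singular le- → leiychangiyhong.
Apply epenthesis: leiychangiyhong → leiyuchangiyhong.

leiyuchangiyhong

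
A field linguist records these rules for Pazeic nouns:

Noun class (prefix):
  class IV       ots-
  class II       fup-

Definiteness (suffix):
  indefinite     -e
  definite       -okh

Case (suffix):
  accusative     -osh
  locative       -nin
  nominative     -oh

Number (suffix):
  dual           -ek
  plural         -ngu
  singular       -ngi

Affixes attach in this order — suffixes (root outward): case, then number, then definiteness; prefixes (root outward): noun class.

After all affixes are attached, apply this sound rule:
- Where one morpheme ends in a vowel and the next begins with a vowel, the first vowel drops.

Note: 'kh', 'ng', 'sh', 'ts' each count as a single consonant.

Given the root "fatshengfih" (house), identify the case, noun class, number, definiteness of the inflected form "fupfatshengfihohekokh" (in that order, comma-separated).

Segment: fup-fatshengfih-oh-ek-okh.
case: -oh → nominative.
noun class: fup- → class II.
number: -ek → dual.
definiteness: -okh → definite.

nominative, class II, dual, definite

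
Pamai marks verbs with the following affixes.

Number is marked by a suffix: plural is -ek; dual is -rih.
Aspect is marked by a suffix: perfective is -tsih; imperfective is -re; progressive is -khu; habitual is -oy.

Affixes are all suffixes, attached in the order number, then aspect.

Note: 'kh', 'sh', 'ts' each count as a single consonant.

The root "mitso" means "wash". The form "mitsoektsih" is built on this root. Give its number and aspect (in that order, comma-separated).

plural, perfective

Segment: mitso-ek-tsih.
number: -ek → plural.
aspect: -tsih → perfective.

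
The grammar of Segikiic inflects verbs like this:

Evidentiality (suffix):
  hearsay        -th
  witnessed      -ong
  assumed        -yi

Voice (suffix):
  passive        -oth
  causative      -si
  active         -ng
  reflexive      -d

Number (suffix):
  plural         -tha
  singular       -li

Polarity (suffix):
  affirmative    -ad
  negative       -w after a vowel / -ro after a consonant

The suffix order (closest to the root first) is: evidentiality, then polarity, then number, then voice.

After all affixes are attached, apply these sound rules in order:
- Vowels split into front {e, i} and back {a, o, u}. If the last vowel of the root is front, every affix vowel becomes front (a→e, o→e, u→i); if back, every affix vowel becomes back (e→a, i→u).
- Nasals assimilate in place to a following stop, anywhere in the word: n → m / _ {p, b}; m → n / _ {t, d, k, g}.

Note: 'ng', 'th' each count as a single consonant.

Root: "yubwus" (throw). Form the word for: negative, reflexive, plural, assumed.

Attach evidentiality assumed -yi → yubwusyi.
Attach polarity negative -w (after vowel 'i') → yubwusyiw.
Attach number plural -tha → yubwusyiwtha.
Attach voice reflexive -d → yubwusyiwthad.
Apply vowel harmony: yubwusyiwthad → yubwusyuwthad.
Nasal assimilation: no change.

yubwusyuwthad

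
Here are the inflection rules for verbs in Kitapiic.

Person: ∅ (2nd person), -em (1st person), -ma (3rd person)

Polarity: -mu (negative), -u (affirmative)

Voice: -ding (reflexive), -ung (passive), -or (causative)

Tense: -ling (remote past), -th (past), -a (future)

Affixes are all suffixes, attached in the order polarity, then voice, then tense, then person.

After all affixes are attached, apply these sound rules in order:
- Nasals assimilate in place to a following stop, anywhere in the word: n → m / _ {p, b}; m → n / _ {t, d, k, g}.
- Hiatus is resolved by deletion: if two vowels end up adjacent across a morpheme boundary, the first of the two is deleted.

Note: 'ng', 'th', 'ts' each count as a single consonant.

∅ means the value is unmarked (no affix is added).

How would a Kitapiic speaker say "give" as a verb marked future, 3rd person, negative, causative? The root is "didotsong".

didotsongmorama

Attach polarity negative -mu → didotsongmu.
Attach voice causative -or → didotsongmuor.
Attach tense future -a → didotsongmuora.
Attach person 3rd person -ma → didotsongmuorama.
Nasal assimilation: no change.
Apply vowel deletion: didotsongmuorama → didotsongmorama.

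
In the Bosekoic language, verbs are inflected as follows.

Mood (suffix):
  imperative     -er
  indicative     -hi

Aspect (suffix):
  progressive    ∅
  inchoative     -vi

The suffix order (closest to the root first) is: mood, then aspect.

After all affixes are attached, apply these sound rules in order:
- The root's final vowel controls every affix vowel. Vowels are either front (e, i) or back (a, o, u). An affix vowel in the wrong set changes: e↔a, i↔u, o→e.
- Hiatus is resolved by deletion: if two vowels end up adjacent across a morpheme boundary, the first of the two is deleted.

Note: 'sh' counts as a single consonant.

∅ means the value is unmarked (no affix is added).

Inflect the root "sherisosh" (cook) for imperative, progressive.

sherisoshar

Attach mood imperative -er → sherisosher.
aspect = progressive: zero marking, form stays sherisosher.
Apply vowel harmony: sherisosher → sherisoshar.
Vowel deletion: no change.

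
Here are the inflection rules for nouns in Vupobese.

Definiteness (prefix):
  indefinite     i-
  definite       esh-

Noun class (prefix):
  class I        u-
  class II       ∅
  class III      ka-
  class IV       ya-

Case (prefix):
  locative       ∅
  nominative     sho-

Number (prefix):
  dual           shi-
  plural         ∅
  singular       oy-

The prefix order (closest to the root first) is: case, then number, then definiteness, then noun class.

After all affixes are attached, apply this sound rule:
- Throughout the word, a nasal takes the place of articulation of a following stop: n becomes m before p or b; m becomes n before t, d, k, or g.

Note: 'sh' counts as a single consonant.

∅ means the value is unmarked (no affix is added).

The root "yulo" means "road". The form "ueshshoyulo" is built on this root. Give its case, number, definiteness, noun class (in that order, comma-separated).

Segment: u-esh-sho-yulo.
case: sho- → nominative.
number: ∅ → plural.
definiteness: esh- → definite.
noun class: u- → class I.

nominative, plural, definite, class I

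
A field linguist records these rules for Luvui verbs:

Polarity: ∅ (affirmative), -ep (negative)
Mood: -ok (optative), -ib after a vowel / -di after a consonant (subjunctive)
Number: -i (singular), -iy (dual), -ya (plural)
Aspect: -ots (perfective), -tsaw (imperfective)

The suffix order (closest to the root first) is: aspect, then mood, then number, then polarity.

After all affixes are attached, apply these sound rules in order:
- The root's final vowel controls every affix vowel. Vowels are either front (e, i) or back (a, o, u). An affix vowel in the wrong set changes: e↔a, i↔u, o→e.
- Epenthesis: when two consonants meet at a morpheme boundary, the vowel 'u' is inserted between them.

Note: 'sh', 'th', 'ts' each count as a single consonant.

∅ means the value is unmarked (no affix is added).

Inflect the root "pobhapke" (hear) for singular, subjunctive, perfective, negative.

Attach aspect perfective -ots → pobhapkeots.
Attach mood subjunctive -di (after consonant 'ts') → pobhapkeotsdi.
Attach number singular -i → pobhapkeotsdii.
Attach polarity negative -ep → pobhapkeotsdiiep.
Apply vowel harmony: pobhapkeotsdiiep → pobhapkeetsdiiep.
Apply epenthesis: pobhapkeetsdiiep → pobhapkeetsudiiep.

pobhapkeetsudiiep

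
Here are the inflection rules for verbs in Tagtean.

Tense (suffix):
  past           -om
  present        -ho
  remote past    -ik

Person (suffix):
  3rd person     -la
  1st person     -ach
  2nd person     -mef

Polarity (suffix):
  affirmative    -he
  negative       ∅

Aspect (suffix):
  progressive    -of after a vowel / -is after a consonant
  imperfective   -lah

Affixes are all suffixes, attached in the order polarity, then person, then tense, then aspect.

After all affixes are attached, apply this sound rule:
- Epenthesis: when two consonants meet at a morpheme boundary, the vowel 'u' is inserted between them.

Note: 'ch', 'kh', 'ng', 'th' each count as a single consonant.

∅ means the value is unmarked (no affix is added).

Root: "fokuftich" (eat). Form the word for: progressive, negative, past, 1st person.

polarity = negative: zero marking, form stays fokuftich.
Attach person 1st person -ach → fokuftichach.
Attach tense past -om → fokuftichachom.
Attach aspect progressive -is (after consonant 'm') → fokuftichachomis.
Epenthesis: no change.

fokuftichachomis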